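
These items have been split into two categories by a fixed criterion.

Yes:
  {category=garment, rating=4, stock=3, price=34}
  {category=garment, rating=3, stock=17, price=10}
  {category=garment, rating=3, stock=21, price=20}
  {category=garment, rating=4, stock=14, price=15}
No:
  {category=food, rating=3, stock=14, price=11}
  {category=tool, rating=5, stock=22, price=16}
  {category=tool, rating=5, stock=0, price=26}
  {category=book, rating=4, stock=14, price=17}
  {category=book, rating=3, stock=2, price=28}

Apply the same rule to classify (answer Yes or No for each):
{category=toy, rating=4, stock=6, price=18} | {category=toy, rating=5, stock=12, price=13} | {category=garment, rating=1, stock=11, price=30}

The pattern is that an item is 'Yes' exactly when: category is garment.
{category=toy, rating=4, stock=6, price=18} → category is toy → No. {category=toy, rating=5, stock=12, price=13} → category is toy → No. {category=garment, rating=1, stock=11, price=30} → category is garment → Yes.

No, No, Yes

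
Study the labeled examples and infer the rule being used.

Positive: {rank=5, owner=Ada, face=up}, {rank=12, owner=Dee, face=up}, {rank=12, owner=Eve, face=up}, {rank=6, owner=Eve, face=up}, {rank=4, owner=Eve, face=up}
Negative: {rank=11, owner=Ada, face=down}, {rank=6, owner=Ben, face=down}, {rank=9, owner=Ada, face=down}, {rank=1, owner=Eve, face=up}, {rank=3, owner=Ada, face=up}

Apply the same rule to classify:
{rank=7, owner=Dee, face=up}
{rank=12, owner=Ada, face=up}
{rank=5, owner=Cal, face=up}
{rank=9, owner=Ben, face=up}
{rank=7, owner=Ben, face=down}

The common property of the 'Positive' items is: face is up AND rank ≥ 4. No 'Negative' item has it.
{rank=7, owner=Dee, face=up} — face is up, rank = 7, hence Positive.
{rank=12, owner=Ada, face=up} — face is up, rank = 12, hence Positive.
{rank=5, owner=Cal, face=up} — face is up, rank = 5, hence Positive.
{rank=9, owner=Ben, face=up} — face is up, rank = 9, hence Positive.
{rank=7, owner=Ben, face=down} — face is down, rank = 7, hence Negative.

Positive, Positive, Positive, Positive, Negative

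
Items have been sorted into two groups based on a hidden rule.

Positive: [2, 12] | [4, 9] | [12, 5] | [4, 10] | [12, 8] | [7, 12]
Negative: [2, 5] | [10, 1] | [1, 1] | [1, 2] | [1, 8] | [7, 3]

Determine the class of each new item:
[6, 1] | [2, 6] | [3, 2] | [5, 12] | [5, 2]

Negative, Negative, Negative, Positive, Negative

Every 'Positive' example satisfies: sum ≥ 13. None of the 'Negative' examples do.
[6, 1]: 6+1 = 7, doesn't match → Negative.
[2, 6]: 2+6 = 8, doesn't match → Negative.
[3, 2]: 3+2 = 5, doesn't match → Negative.
[5, 12]: 5+12 = 17, passes → Positive.
[5, 2]: 5+2 = 7, doesn't match → Negative.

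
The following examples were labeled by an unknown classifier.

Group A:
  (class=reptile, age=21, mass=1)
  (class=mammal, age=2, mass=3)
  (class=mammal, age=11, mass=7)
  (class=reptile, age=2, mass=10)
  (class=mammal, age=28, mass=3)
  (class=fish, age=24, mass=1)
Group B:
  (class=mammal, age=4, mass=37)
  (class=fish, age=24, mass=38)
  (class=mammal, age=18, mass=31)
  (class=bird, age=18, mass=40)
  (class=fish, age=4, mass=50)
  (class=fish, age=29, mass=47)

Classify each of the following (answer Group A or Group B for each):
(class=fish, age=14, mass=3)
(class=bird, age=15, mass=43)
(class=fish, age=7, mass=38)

All 'Group A' examples share one property — mass ≤ 10 — and every 'Group B' example lacks it.

Group A, Group B, Group B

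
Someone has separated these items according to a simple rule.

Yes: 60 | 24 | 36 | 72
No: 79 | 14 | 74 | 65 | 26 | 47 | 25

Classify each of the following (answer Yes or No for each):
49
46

No, No

All 'Yes' examples share one property — multiple of 3 — and every 'No' example lacks it.
49: No (49 = 3·16 + 1).
46: No (46 = 3·15 + 1).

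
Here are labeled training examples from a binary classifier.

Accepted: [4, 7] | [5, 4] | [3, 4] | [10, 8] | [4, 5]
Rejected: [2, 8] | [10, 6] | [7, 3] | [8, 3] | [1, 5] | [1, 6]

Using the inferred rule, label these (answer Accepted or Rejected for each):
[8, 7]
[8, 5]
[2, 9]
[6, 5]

Accepted, Accepted, Rejected, Accepted

A rule that fits every label: |first − second| ≤ 3 — true of each 'Accepted' example, false of each 'Rejected' one.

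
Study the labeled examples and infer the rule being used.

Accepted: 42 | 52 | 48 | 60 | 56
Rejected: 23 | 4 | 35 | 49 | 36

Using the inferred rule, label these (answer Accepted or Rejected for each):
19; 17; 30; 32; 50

Rejected, Rejected, Rejected, Rejected, Accepted

The classifier is using: even AND at least 42.
19: 19 is odd, 19 < 42 — fails this test, so Rejected. 17: 17 is odd, 17 < 42 — fails this test, so Rejected. 30: 30 is even, 30 < 42 — fails this test, so Rejected. 32: 32 is even, 32 < 42 — fails this test, so Rejected. 50: 50 is even, 50 ≥ 42 — meets the rule, so Accepted.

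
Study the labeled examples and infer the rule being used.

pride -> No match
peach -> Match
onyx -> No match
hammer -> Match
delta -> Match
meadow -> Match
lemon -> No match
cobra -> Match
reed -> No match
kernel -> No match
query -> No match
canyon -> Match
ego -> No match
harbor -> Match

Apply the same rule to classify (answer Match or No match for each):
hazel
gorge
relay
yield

Rule: contains 'a'. This holds for each 'Match' example and fails for each 'No match' one.

Match, No match, Match, No match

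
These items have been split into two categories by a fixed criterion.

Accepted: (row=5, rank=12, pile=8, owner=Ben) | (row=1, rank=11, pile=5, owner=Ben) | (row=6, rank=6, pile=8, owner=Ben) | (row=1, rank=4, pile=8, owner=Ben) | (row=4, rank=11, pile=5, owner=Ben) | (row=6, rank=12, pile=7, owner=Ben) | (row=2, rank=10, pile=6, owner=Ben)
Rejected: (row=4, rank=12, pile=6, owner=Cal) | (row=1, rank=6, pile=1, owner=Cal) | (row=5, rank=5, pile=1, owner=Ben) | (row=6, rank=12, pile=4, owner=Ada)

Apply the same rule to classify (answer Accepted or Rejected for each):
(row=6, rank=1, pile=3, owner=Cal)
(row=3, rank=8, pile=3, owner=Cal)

Rejected, Rejected

The classifier is using: owner is Ben AND pile ≥ 4.
(row=6, rank=1, pile=3, owner=Cal): owner is Cal, pile = 3 — does not fit, so Rejected. (row=3, rank=8, pile=3, owner=Cal): owner is Cal, pile = 3 — does not fit, so Rejected.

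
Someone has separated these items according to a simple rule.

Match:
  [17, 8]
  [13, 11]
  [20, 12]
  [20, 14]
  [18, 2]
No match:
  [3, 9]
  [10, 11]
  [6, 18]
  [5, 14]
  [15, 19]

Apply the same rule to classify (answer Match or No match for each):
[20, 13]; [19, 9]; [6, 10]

Match, Match, No match

The pattern is that an item is 'Match' exactly when: first > second.
[20, 13] → 20 > 13 → Match. [19, 9] → 19 > 9 → Match. [6, 10] → 6 < 10 → No match.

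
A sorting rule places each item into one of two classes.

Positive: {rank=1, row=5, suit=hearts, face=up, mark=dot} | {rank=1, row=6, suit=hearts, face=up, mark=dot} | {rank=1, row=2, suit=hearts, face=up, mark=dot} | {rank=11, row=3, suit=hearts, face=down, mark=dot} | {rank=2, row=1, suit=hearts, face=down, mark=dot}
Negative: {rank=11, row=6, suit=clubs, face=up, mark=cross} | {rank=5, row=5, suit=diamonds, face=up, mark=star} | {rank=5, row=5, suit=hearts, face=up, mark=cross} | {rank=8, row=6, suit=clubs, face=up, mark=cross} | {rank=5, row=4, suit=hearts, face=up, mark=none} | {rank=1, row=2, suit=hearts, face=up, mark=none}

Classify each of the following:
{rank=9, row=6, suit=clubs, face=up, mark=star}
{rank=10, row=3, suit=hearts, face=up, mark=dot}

Negative, Positive

The classifier is using: mark is dot.
{rank=9, row=6, suit=clubs, face=up, mark=star}: mark is star — does not fit, so Negative. {rank=10, row=3, suit=hearts, face=up, mark=dot}: mark is dot — meets the rule, so Positive.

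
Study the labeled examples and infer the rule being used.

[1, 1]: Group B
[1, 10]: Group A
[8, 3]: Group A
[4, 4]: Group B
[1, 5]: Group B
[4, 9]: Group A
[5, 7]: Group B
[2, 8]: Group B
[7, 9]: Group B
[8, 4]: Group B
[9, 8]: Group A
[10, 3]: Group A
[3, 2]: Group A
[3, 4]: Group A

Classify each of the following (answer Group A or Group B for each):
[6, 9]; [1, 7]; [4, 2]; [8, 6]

Group A, Group B, Group B, Group B

The distinguishing property — sum is odd — holds for all the 'Group A' cases and none of the 'Group B' cases.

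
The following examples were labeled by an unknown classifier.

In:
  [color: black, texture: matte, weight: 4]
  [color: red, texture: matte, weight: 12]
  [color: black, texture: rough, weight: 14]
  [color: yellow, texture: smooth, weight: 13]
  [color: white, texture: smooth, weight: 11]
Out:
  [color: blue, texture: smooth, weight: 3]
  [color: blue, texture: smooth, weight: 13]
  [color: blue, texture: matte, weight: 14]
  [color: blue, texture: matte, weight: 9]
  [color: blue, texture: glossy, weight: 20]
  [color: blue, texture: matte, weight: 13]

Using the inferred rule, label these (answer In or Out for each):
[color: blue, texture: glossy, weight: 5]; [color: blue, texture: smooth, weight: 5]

Out, Out

All 'In' examples share one property — color is not blue — and every 'Out' example lacks it.
Out: [color: blue, texture: glossy, weight: 5], since color is blue. Out: [color: blue, texture: smooth, weight: 5], since color is blue.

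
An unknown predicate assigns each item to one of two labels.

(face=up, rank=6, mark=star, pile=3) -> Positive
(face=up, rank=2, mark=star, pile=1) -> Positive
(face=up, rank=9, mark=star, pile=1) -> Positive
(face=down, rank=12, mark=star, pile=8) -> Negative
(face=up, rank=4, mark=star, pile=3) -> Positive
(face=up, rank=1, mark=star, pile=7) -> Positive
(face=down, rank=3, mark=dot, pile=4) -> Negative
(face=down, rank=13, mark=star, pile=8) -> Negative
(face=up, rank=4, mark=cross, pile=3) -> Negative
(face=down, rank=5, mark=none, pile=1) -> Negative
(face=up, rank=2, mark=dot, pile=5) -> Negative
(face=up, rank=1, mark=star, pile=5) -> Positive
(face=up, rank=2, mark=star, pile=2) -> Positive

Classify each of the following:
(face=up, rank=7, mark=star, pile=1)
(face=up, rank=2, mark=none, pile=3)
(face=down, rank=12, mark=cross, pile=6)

Positive, Negative, Negative

All 'Positive' examples share one property — mark is star AND face is up — and every 'Negative' example lacks it.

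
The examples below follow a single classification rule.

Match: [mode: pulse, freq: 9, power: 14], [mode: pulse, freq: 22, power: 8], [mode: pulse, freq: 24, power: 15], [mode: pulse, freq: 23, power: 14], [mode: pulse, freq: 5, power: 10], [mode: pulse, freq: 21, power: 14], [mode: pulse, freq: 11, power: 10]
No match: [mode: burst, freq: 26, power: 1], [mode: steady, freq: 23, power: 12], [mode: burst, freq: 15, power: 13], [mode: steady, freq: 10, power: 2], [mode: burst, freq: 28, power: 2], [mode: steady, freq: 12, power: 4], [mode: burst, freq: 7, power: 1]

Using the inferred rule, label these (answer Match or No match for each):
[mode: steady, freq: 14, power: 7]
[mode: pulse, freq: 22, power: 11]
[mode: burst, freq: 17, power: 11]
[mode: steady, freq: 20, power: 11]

The rule appears to be: mode is pulse.
[mode: steady, freq: 14, power: 7] → mode is steady → No match.
[mode: pulse, freq: 22, power: 11] → mode is pulse → Match.
[mode: burst, freq: 17, power: 11] → mode is burst → No match.
[mode: steady, freq: 20, power: 11] → mode is steady → No match.

No match, Match, No match, No match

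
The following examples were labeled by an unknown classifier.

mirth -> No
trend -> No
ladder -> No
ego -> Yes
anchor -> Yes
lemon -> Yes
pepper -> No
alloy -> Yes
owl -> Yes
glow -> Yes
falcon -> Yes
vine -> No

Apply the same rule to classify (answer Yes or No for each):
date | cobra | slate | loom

No, Yes, No, Yes

The distinguishing property — contains 'o' — holds for all the 'Yes' cases and none of the 'No' cases.
No: date, since no 'o'. Yes: cobra, since has 'o'. No: slate, since no 'o'. Yes: loom, since has 'o'.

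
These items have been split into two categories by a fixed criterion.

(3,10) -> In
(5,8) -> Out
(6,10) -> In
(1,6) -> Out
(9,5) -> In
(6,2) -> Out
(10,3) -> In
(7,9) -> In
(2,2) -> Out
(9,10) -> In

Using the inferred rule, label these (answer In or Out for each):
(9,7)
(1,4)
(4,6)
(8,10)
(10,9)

One predicate separates the groups cleanly: max ≥ 9.
(9,7) — max 9, hence In. (1,4) — max 4, hence Out. (4,6) — max 6, hence Out. (8,10) — max 10, hence In. (10,9) — max 10, hence In.

In, Out, Out, In, In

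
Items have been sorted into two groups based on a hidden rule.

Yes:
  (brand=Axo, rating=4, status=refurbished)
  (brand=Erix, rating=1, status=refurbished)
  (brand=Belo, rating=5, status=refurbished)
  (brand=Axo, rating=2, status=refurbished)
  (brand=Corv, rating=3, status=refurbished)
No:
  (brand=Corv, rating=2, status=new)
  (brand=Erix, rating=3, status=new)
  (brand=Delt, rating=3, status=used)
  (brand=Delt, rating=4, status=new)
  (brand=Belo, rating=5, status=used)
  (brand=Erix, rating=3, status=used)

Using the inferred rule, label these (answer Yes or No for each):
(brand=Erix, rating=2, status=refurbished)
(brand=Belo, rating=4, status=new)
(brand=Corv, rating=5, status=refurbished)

Yes, No, Yes

Every 'Yes' example satisfies: status is refurbished. None of the 'No' examples do.
(brand=Erix, rating=2, status=refurbished) — status is refurbished, hence Yes.
(brand=Belo, rating=4, status=new) — status is new, hence No.
(brand=Corv, rating=5, status=refurbished) — status is refurbished, hence Yes.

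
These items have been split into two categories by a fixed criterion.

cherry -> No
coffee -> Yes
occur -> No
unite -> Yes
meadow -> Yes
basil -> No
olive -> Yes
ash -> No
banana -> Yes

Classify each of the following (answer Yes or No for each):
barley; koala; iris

The pattern is that an item is 'Yes' exactly when: has ≥ 3 vowels.
barley — 2 vowels, hence No. koala — 3 vowels, hence Yes. iris — 2 vowels, hence No.

No, Yes, No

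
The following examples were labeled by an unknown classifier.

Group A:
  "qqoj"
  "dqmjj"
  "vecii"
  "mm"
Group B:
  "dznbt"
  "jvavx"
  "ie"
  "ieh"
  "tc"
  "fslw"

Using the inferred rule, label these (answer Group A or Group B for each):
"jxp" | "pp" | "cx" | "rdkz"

Group B, Group A, Group B, Group B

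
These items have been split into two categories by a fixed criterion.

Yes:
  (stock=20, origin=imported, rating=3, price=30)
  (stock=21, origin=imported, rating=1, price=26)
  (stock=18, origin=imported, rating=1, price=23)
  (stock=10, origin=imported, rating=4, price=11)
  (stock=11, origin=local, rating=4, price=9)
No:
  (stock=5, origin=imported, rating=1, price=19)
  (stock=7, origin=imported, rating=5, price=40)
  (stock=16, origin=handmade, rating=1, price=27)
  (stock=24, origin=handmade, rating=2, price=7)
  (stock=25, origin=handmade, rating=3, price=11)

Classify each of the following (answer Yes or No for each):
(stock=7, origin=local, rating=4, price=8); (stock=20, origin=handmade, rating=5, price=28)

No, No

The classifier is using: origin is not handmade AND stock ≥ 10.
(stock=7, origin=local, rating=4, price=8) → origin is local, stock = 7 → No.
(stock=20, origin=handmade, rating=5, price=28) → origin is handmade, stock = 20 → No.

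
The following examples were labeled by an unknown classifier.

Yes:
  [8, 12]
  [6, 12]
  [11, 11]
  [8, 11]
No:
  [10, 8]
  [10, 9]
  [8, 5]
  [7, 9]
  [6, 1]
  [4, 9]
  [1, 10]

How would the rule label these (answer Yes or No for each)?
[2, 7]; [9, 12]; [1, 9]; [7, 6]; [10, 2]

The simplest hypothesis consistent with all the labels is: second ≥ 11.

No, Yes, No, No, No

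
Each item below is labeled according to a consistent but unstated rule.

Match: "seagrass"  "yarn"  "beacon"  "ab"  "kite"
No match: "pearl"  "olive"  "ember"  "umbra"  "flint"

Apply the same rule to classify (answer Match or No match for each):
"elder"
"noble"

Every 'Match' example satisfies: even length. None of the 'No match' examples do.

No match, No match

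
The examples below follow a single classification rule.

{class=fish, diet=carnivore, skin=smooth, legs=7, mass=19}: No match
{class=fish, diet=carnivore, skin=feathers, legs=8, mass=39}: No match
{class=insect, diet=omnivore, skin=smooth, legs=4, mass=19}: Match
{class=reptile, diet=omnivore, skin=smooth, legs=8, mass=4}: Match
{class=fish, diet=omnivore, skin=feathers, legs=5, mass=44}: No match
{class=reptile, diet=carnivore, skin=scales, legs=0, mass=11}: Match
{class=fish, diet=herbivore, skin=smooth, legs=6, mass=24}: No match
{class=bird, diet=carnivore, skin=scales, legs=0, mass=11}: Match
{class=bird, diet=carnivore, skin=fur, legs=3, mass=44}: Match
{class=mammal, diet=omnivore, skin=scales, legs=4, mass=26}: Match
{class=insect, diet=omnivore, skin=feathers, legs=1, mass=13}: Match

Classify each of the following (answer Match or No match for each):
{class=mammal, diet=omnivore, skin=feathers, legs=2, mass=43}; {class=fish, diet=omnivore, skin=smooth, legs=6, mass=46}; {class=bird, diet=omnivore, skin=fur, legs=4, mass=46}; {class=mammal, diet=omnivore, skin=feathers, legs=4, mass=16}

Comparing the two groups points to one rule — class is not fish.
{class=mammal, diet=omnivore, skin=feathers, legs=2, mass=43}: Match (class is mammal).
{class=fish, diet=omnivore, skin=smooth, legs=6, mass=46}: No match (class is fish).
{class=bird, diet=omnivore, skin=fur, legs=4, mass=46}: Match (class is bird).
{class=mammal, diet=omnivore, skin=feathers, legs=4, mass=16}: Match (class is mammal).

Match, No match, Match, Match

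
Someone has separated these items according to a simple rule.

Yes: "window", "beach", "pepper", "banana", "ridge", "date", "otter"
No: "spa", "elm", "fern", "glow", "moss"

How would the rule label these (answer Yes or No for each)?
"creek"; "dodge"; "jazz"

Yes, Yes, No

Rule: has ≥ 2 vowels. This holds for each 'Yes' example and fails for each 'No' one.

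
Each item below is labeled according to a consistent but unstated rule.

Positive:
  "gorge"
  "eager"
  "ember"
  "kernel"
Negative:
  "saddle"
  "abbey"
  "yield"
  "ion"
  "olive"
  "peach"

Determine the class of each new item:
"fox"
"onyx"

A rule that fits every label: contains 'r' — true of each 'Positive' example, false of each 'Negative' one.
"fox": no 'r', fails this test → Negative. "onyx": no 'r', fails this test → Negative.

Negative, Negative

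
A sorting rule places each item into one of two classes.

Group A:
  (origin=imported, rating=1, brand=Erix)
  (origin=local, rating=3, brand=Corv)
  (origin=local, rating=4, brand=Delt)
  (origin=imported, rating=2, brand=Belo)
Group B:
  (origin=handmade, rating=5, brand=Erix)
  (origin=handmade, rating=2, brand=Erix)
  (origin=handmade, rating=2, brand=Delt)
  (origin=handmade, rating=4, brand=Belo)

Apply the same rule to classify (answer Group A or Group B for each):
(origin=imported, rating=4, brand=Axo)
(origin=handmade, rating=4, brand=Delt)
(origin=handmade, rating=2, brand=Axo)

Group A, Group B, Group B

'Group A' ⟺ origin is not handmade.
(origin=imported, rating=4, brand=Axo) — origin is imported, hence Group A.
(origin=handmade, rating=4, brand=Delt) — origin is handmade, hence Group B.
(origin=handmade, rating=2, brand=Axo) — origin is handmade, hence Group B.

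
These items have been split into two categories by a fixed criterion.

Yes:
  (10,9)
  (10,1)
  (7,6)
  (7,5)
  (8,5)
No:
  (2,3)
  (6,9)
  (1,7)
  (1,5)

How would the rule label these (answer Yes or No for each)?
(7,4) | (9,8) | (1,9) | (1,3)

Yes, Yes, No, No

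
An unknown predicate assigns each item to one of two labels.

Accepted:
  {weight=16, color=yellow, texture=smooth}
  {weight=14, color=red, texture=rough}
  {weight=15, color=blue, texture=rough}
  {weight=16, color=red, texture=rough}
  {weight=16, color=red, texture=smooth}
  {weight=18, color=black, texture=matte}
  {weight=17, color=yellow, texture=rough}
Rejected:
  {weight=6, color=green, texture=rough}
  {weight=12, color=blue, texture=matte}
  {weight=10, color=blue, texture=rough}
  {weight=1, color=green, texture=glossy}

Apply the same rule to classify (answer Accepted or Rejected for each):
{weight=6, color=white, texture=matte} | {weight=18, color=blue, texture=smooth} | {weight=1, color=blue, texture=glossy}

Rejected, Accepted, Rejected

The classifier is using: weight ≥ 14.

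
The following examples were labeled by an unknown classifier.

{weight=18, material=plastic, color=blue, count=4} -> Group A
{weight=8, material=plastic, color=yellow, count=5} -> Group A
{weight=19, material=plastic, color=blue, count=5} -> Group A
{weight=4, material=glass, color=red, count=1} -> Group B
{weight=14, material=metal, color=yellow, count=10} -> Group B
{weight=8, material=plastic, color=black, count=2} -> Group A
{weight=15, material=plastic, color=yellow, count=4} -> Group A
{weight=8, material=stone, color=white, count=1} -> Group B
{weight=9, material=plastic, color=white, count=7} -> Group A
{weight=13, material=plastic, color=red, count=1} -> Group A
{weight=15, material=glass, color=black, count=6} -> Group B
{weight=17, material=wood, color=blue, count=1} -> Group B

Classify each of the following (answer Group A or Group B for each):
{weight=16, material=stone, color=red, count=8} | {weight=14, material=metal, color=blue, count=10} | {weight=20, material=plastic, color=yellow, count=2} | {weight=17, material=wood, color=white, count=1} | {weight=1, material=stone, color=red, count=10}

Group B, Group B, Group A, Group B, Group B

Checking candidate rules against both groups, what survives is: material is plastic.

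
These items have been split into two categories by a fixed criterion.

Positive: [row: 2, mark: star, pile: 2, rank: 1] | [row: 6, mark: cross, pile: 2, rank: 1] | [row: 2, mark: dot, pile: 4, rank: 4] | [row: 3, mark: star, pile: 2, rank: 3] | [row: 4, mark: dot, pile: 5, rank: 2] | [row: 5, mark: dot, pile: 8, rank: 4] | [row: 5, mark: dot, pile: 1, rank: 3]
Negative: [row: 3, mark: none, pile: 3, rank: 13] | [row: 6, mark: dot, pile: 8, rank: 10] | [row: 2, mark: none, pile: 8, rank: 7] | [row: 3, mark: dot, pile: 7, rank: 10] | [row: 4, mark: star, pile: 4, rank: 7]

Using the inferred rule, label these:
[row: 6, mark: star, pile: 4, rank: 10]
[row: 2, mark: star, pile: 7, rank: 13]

Negative, Negative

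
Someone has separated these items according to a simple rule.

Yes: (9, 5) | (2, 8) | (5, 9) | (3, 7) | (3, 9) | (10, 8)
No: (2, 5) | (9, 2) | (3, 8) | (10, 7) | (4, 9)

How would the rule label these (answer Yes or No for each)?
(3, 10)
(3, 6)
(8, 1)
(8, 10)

No, No, No, Yes

The distinguishing property — sum is even — holds for all the 'Yes' cases and none of the 'No' cases.
(3, 10): No (3+10 = 13).
(3, 6): No (3+6 = 9).
(8, 1): No (8+1 = 9).
(8, 10): Yes (8+10 = 18).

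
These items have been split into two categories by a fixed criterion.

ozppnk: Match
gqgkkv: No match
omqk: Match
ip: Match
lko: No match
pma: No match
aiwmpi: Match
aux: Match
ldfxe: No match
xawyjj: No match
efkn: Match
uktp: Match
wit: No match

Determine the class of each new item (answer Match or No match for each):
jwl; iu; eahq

The distinguishing property — starts with a vowel — holds for all the 'Match' cases and none of the 'No match' cases.

No match, Match, Match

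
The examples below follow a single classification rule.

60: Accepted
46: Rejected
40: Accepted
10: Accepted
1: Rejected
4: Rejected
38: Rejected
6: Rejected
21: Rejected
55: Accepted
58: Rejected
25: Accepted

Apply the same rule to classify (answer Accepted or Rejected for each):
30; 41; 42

The pattern is that an item is 'Accepted' exactly when: multiple of 5.
30: Accepted (30 = 5·6). 41: Rejected (41 = 5·8 + 1). 42: Rejected (42 = 5·8 + 2).

Accepted, Rejected, Rejected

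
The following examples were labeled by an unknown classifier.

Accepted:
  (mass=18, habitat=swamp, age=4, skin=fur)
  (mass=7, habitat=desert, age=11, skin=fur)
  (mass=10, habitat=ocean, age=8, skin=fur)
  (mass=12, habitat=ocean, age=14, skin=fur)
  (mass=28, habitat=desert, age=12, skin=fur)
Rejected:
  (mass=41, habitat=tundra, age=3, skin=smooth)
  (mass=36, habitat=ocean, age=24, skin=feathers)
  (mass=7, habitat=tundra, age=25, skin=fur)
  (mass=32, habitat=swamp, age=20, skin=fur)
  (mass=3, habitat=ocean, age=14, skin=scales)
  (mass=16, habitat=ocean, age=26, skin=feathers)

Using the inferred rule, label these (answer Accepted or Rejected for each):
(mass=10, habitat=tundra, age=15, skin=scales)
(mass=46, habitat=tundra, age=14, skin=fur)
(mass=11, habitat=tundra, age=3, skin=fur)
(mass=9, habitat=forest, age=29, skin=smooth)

The rule appears to be: skin is fur AND age ≤ 14.
(mass=10, habitat=tundra, age=15, skin=scales) → skin is scales, age = 15 → Rejected.
(mass=46, habitat=tundra, age=14, skin=fur) → skin is fur, age = 14 → Accepted.
(mass=11, habitat=tundra, age=3, skin=fur) → skin is fur, age = 3 → Accepted.
(mass=9, habitat=forest, age=29, skin=smooth) → skin is smooth, age = 29 → Rejected.

Rejected, Accepted, Accepted, Rejected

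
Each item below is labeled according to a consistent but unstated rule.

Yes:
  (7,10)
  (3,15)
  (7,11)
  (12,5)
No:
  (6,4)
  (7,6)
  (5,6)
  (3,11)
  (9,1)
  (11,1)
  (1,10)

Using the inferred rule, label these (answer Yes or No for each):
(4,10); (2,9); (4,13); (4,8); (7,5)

No, No, Yes, No, No

Rule: sum ≥ 17. This holds for each 'Yes' example and fails for each 'No' one.
(4,10): No (4+10 = 14).
(2,9): No (2+9 = 11).
(4,13): Yes (4+13 = 17).
(4,8): No (4+8 = 12).
(7,5): No (7+5 = 12).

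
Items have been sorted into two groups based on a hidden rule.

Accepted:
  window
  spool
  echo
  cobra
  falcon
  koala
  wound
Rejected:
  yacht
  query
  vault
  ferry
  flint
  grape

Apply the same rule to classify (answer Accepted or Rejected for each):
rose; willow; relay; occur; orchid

Accepted, Accepted, Rejected, Accepted, Accepted

The classifier is using: contains 'o'.
rose: Accepted (has 'o').
willow: Accepted (has 'o').
relay: Rejected (no 'o').
occur: Accepted (has 'o').
orchid: Accepted (has 'o').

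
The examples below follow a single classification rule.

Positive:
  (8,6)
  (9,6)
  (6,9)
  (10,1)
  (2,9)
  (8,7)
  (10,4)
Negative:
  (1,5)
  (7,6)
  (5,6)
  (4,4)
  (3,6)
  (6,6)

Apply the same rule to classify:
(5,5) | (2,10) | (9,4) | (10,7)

Negative, Positive, Positive, Positive

The distinguishing property — max ≥ 8 — holds for all the 'Positive' cases and none of the 'Negative' cases.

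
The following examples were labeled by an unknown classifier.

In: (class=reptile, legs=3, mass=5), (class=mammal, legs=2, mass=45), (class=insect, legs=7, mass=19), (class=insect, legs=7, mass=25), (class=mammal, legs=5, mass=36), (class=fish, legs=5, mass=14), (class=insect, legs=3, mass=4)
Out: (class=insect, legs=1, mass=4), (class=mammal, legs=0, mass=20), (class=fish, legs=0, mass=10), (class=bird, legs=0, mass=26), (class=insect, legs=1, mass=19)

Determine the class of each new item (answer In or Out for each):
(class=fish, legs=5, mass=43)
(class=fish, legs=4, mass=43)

In, In

The distinguishing property — legs ≥ 2 — holds for all the 'In' cases and none of the 'Out' cases.
(class=fish, legs=5, mass=43) → legs = 5 → In.
(class=fish, legs=4, mass=43) → legs = 4 → In.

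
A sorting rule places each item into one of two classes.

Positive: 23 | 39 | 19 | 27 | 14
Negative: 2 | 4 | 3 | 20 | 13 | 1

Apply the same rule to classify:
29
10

The simplest hypothesis consistent with all the labels is: digit sum ≥ 5.

Positive, Negative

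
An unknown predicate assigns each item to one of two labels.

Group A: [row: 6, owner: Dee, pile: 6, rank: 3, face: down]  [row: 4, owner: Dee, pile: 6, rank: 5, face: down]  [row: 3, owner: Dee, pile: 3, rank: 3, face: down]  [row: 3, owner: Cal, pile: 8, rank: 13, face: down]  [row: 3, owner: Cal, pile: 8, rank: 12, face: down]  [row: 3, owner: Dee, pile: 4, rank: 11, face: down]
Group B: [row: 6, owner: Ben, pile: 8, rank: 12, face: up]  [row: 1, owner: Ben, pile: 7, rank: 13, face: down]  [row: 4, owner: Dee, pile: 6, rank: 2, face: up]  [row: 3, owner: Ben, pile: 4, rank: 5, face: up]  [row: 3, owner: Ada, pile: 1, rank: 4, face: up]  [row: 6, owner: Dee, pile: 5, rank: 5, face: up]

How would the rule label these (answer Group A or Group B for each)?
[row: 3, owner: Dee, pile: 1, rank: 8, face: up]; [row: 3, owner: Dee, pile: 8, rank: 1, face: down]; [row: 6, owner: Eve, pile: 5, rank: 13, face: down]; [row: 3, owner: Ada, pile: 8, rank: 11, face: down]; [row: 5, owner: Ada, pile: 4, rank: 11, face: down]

Group B, Group A, Group A, Group A, Group A

The rule appears to be: face is down AND row ≥ 3.
[row: 3, owner: Dee, pile: 1, rank: 8, face: up] → face is up, row = 3 → Group B. [row: 3, owner: Dee, pile: 8, rank: 1, face: down] → face is down, row = 3 → Group A. [row: 6, owner: Eve, pile: 5, rank: 13, face: down] → face is down, row = 6 → Group A. [row: 3, owner: Ada, pile: 8, rank: 11, face: down] → face is down, row = 3 → Group A. [row: 5, owner: Ada, pile: 4, rank: 11, face: down] → face is down, row = 5 → Group A.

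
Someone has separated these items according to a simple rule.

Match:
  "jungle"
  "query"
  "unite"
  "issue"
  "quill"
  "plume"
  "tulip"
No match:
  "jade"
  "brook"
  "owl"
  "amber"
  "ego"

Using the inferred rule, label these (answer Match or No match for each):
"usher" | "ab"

Match, No match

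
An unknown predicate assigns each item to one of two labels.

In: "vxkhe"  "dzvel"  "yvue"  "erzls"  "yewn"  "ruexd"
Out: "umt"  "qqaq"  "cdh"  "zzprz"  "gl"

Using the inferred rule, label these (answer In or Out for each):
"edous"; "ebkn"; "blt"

All 'In' examples share one property — contains 'e' — and every 'Out' example lacks it.

In, In, Out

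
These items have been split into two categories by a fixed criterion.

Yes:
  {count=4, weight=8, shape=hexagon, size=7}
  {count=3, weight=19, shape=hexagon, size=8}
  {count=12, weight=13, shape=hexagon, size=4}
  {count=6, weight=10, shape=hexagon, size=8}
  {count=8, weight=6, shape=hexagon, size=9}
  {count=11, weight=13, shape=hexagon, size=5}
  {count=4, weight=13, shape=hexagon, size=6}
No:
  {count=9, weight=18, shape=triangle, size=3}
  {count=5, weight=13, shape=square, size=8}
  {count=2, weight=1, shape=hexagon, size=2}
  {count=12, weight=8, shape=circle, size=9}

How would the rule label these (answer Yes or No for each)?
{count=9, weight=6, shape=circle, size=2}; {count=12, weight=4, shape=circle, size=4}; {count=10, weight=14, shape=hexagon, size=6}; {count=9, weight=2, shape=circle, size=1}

One predicate separates the groups cleanly: shape is hexagon AND size ≥ 3.

No, No, Yes, No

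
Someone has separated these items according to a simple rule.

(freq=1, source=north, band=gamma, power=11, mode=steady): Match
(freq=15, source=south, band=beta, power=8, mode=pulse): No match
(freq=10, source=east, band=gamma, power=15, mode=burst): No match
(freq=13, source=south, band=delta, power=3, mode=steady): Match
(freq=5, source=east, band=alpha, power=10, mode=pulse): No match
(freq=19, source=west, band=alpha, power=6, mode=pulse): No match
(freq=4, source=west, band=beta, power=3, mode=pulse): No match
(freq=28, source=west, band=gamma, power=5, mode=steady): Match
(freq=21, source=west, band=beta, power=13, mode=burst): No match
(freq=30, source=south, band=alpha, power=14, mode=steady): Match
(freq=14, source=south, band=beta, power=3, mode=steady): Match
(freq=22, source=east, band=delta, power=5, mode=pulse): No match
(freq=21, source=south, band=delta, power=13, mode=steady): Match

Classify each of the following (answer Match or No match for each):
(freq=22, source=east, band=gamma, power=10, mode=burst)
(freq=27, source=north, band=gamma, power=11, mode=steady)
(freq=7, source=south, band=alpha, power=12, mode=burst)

No match, Match, No match

Every 'Match' example satisfies: mode is steady. None of the 'No match' examples do.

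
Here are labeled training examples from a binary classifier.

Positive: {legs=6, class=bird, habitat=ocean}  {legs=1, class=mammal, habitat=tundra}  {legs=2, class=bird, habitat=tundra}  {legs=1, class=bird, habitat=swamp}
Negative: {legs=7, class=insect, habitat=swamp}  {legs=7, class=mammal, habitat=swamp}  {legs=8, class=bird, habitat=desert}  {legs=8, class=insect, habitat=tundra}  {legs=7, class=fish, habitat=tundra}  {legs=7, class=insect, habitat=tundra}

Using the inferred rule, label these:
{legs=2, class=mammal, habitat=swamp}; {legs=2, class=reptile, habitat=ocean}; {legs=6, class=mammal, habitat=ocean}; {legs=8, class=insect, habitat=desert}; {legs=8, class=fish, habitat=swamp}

Positive, Positive, Positive, Negative, Negative

The common property of the 'Positive' items is: legs ≤ 6. No 'Negative' item has it.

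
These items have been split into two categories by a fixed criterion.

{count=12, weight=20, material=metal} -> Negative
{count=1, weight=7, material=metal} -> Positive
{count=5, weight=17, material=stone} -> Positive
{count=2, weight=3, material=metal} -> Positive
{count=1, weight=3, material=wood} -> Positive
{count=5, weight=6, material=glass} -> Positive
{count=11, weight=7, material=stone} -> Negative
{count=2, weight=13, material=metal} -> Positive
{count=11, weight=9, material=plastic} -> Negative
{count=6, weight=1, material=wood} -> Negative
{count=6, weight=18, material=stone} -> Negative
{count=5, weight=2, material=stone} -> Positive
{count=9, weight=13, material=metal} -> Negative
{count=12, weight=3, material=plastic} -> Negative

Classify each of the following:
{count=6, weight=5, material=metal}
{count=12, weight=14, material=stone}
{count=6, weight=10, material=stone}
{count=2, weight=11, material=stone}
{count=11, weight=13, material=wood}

Negative, Negative, Negative, Positive, Negative

The simplest hypothesis consistent with all the labels is: count ≤ 5.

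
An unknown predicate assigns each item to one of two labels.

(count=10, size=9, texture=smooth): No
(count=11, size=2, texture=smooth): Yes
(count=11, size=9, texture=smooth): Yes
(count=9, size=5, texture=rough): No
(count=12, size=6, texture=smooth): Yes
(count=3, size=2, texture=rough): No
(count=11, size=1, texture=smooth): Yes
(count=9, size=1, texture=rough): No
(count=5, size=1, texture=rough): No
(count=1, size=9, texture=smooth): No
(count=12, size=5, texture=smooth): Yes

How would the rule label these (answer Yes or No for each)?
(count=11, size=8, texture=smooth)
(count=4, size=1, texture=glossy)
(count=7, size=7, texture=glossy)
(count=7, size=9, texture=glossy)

Yes, No, No, No

One predicate separates the groups cleanly: count ≥ 11.
(count=11, size=8, texture=smooth) — count = 11, hence Yes. (count=4, size=1, texture=glossy) — count = 4, hence No. (count=7, size=7, texture=glossy) — count = 7, hence No. (count=7, size=9, texture=glossy) — count = 7, hence No.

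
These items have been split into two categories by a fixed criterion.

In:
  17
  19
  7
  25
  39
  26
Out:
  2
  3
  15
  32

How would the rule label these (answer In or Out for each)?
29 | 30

In, Out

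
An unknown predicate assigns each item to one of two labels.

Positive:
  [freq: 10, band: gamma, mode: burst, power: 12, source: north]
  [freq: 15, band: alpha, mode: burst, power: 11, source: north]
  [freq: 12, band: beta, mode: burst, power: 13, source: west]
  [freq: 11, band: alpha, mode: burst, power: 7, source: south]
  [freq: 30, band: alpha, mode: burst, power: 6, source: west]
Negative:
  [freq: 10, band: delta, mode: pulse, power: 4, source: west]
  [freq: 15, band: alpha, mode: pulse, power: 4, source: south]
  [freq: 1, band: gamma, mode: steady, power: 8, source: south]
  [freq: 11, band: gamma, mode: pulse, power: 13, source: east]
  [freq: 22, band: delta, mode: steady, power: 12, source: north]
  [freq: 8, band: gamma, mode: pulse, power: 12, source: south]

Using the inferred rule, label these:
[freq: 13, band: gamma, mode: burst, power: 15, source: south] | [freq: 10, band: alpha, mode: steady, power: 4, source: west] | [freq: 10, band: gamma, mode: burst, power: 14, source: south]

Positive, Negative, Positive

The distinguishing property — mode is burst — holds for all the 'Positive' cases and none of the 'Negative' cases.
[freq: 13, band: gamma, mode: burst, power: 15, source: south] — mode is burst, hence Positive. [freq: 10, band: alpha, mode: steady, power: 4, source: west] — mode is steady, hence Negative. [freq: 10, band: gamma, mode: burst, power: 14, source: south] — mode is burst, hence Positive.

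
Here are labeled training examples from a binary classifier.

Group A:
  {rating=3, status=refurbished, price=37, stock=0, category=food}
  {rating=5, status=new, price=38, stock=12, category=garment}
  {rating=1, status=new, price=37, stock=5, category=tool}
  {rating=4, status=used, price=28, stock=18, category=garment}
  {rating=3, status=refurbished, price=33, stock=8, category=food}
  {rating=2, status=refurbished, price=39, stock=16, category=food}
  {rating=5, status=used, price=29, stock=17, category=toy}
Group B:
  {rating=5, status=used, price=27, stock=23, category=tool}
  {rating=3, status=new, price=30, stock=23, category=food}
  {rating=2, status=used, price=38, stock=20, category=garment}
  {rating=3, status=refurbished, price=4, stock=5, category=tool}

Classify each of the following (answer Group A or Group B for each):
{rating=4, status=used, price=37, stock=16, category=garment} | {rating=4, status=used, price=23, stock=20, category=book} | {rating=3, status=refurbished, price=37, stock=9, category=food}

One predicate separates the groups cleanly: price ≥ 27 AND stock ≤ 18.
{rating=4, status=used, price=37, stock=16, category=garment} — price = 37, stock = 16, hence Group A. {rating=4, status=used, price=23, stock=20, category=book} — price = 23, stock = 20, hence Group B. {rating=3, status=refurbished, price=37, stock=9, category=food} — price = 37, stock = 9, hence Group A.

Group A, Group B, Group A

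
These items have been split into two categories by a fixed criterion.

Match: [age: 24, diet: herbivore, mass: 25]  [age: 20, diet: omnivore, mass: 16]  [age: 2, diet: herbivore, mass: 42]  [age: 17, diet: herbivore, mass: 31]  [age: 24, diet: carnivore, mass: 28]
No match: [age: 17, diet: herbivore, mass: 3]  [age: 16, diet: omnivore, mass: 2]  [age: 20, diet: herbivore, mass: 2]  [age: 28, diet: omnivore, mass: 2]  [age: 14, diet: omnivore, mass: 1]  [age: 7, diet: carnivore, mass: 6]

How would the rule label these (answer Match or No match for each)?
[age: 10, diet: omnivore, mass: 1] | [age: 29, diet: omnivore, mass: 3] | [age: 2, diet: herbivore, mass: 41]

No match, No match, Match

Rule: mass ≥ 16. This holds for each 'Match' example and fails for each 'No match' one.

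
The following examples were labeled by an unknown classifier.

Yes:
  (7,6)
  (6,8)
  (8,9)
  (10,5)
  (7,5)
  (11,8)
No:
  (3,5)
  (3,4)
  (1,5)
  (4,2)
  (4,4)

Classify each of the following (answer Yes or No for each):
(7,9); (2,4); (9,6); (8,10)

Yes, No, Yes, Yes

The pattern is that an item is 'Yes' exactly when: sum ≥ 12.
(7,9) — 7+9 = 16, hence Yes. (2,4) — 2+4 = 6, hence No. (9,6) — 9+6 = 15, hence Yes. (8,10) — 8+10 = 18, hence Yes.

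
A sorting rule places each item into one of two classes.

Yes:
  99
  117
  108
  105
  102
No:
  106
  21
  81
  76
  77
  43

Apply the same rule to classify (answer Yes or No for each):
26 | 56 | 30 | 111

All 'Yes' examples share one property — multiple of 3 AND at least 99 — and every 'No' example lacks it.
26: 26 = 3·8 + 2, 26 < 99, does not fit → No. 56: 56 = 3·18 + 2, 56 < 99, does not fit → No. 30: 30 = 3·10, 30 < 99, does not fit → No. 111: 111 = 3·37, 111 ≥ 99, qualifies → Yes.

No, No, No, Yes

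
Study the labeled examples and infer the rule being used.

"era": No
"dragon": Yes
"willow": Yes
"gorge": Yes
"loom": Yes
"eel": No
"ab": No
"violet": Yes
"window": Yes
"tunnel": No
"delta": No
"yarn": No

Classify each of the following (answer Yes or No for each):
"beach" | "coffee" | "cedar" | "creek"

A rule that fits every label: contains 'o' — true of each 'Yes' example, false of each 'No' one.
"beach": no 'o' — does not satisfy this, so No.
"coffee": has 'o' — qualifies, so Yes.
"cedar": no 'o' — does not satisfy this, so No.
"creek": no 'o' — does not satisfy this, so No.

No, Yes, No, No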